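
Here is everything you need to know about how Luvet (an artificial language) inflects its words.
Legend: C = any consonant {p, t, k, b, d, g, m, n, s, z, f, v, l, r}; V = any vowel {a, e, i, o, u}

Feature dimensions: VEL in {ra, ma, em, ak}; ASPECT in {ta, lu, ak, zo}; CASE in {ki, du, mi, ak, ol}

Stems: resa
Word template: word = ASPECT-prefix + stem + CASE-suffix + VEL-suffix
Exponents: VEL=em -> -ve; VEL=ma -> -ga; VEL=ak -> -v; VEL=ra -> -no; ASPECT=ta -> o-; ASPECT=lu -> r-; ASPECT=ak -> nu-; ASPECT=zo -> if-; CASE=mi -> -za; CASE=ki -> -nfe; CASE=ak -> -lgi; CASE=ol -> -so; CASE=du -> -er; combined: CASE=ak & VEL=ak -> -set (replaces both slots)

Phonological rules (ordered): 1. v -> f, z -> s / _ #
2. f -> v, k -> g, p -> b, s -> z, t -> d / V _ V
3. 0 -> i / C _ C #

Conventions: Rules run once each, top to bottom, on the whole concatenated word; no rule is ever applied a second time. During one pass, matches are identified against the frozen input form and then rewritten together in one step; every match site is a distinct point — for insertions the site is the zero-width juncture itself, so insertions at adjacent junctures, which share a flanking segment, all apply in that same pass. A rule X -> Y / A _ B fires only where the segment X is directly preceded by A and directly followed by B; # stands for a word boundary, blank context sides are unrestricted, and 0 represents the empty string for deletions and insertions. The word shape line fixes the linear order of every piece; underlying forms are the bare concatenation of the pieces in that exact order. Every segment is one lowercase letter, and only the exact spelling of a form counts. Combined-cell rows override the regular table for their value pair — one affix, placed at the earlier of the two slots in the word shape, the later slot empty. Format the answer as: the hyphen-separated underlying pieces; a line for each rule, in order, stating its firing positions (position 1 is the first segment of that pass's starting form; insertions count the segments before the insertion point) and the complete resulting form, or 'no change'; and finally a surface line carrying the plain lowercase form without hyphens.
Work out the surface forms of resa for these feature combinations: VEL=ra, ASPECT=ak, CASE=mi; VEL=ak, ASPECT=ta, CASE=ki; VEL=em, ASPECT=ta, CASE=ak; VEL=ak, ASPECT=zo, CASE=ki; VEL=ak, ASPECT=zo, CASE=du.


cell VEL=ra, ASPECT=ak, CASE=mi:
underlying: nu-resa-za-no
1. v -> f, z -> s / _ #: no change
2. f -> v, k -> g, p -> b, s -> z, t -> d / V _ V: fires at position(s) 5: nurezazano
3. 0 -> i / C _ C #: no change
surface: nurezazano

cell VEL=ak, ASPECT=ta, CASE=ki:
underlying: o-resa-nfe-v
1. v -> f, z -> s / _ #: fires at position(s) 9: oresanfef
2. f -> v, k -> g, p -> b, s -> z, t -> d / V _ V: fires at position(s) 4: orezanfef
3. 0 -> i / C _ C #: no change
surface: orezanfef

cell VEL=em, ASPECT=ta, CASE=ak:
underlying: o-resa-lgi-ve
1. v -> f, z -> s / _ #: no change
2. f -> v, k -> g, p -> b, s -> z, t -> d / V _ V: fires at position(s) 4: orezalgive
3. 0 -> i / C _ C #: no change
surface: orezalgive

cell VEL=ak, ASPECT=zo, CASE=ki:
underlying: if-resa-nfe-v
1. v -> f, z -> s / _ #: fires at position(s) 10: ifresanfef
2. f -> v, k -> g, p -> b, s -> z, t -> d / V _ V: fires at position(s) 5: ifrezanfef
3. 0 -> i / C _ C #: no change
surface: ifrezanfef

cell VEL=ak, ASPECT=zo, CASE=du:
underlying: if-resa-er-v
1. v -> f, z -> s / _ #: fires at position(s) 9: ifresaerf
2. f -> v, k -> g, p -> b, s -> z, t -> d / V _ V: fires at position(s) 5: ifrezaerf
3. 0 -> i / C _ C #: inserts after position(s) 8: ifrezaerif
surface: ifrezaerif


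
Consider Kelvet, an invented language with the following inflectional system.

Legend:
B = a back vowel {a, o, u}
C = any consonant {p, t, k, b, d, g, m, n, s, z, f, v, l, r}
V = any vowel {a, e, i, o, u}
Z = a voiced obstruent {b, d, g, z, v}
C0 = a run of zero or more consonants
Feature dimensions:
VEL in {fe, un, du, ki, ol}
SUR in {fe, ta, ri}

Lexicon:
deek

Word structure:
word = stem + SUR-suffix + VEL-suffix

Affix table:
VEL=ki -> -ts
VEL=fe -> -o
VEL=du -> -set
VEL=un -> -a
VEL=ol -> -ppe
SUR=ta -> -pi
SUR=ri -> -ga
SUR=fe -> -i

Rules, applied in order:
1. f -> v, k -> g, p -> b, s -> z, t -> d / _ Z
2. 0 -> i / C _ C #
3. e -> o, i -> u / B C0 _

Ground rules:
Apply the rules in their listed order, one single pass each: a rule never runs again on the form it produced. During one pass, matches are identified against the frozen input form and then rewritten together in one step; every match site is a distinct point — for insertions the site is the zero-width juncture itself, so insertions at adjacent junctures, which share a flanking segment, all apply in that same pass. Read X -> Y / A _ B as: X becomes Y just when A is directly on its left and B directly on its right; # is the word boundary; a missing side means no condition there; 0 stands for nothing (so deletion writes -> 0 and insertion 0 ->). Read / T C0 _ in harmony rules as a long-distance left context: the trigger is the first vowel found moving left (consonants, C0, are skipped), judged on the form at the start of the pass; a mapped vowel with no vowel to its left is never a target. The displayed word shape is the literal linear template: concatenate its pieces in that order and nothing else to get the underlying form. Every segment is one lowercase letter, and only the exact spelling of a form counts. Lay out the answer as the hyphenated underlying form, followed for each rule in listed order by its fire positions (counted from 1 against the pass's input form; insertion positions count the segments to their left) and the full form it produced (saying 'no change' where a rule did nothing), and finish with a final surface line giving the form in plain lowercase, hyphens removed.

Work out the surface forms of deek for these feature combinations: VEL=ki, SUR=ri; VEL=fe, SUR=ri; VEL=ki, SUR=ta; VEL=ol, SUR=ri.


cell VEL=ki, SUR=ri:
underlying: deek-ga-ts
1. f -> v, k -> g, p -> b, s -> z, t -> d / _ Z: fires at position(s) 4: deeggats
2. 0 -> i / C _ C #: inserts after position(s) 7: deeggatis
3. e -> o, i -> u / B C0 _: fires at position(s) 8: deeggatus
surface: deeggatus

cell VEL=fe, SUR=ri:
underlying: deek-ga-o
1. f -> v, k -> g, p -> b, s -> z, t -> d / _ Z: fires at position(s) 4: deeggao
2. 0 -> i / C _ C #: no change
3. e -> o, i -> u / B C0 _: no change
surface: deeggao

cell VEL=ki, SUR=ta:
underlying: deek-pi-ts
1. f -> v, k -> g, p -> b, s -> z, t -> d / _ Z: no change
2. 0 -> i / C _ C #: inserts after position(s) 7: deekpitis
3. e -> o, i -> u / B C0 _: no change
surface: deekpitis

cell VEL=ol, SUR=ri:
underlying: deek-ga-ppe
1. f -> v, k -> g, p -> b, s -> z, t -> d / _ Z: fires at position(s) 4: deeggappe
2. 0 -> i / C _ C #: no change
3. e -> o, i -> u / B C0 _: fires at position(s) 9: deeggappo
surface: deeggappo


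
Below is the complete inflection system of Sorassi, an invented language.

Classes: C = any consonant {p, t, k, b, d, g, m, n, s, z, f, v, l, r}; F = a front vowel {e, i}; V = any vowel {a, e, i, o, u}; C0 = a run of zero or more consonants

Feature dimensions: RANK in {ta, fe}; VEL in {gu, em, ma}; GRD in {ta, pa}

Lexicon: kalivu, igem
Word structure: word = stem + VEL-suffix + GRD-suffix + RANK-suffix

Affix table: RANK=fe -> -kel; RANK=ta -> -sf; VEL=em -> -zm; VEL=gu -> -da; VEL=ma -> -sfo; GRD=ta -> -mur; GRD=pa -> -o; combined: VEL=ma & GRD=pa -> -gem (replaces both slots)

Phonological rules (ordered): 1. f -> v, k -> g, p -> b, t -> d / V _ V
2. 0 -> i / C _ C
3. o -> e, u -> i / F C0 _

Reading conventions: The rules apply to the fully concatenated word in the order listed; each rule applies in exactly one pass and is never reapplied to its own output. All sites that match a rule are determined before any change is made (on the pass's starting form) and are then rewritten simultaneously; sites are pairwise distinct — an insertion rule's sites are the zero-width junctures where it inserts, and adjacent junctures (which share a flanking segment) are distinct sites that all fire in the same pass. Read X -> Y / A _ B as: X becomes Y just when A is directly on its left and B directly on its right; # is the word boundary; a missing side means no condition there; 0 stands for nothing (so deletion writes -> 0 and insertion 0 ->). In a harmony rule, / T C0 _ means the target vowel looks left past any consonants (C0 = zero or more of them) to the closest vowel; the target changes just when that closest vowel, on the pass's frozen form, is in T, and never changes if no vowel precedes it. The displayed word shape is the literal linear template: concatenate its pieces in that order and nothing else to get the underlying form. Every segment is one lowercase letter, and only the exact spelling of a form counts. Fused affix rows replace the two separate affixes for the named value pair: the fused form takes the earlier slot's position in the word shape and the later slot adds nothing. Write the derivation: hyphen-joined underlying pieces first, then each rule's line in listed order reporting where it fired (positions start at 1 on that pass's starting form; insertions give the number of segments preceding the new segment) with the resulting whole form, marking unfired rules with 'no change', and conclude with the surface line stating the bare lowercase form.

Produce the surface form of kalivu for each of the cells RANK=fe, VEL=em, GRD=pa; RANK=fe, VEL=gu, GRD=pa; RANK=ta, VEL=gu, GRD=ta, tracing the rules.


cell RANK=fe, VEL=em, GRD=pa:
underlying: kalivu-zm-o-kel
1. f -> v, k -> g, p -> b, t -> d / V _ V: fires at position(s) 10: kalivuzmogel
2. 0 -> i / C _ C: inserts after position(s) 7: kalivuzimogel
3. o -> e, u -> i / F C0 _: fires at position(s) 6, 10: kalivizimegel
surface: kalivizimegel

cell RANK=fe, VEL=gu, GRD=pa:
underlying: kalivu-da-o-kel
1. f -> v, k -> g, p -> b, t -> d / V _ V: fires at position(s) 10: kalivudaogel
2. 0 -> i / C _ C: no change
3. o -> e, u -> i / F C0 _: fires at position(s) 6: kalividaogel
surface: kalividaogel

cell RANK=ta, VEL=gu, GRD=ta:
underlying: kalivu-da-mur-sf
1. f -> v, k -> g, p -> b, t -> d / V _ V: no change
2. 0 -> i / C _ C: inserts after position(s) 11, 12: kalivudamurisif
3. o -> e, u -> i / F C0 _: fires at position(s) 6: kalividamurisif
surface: kalividamurisif


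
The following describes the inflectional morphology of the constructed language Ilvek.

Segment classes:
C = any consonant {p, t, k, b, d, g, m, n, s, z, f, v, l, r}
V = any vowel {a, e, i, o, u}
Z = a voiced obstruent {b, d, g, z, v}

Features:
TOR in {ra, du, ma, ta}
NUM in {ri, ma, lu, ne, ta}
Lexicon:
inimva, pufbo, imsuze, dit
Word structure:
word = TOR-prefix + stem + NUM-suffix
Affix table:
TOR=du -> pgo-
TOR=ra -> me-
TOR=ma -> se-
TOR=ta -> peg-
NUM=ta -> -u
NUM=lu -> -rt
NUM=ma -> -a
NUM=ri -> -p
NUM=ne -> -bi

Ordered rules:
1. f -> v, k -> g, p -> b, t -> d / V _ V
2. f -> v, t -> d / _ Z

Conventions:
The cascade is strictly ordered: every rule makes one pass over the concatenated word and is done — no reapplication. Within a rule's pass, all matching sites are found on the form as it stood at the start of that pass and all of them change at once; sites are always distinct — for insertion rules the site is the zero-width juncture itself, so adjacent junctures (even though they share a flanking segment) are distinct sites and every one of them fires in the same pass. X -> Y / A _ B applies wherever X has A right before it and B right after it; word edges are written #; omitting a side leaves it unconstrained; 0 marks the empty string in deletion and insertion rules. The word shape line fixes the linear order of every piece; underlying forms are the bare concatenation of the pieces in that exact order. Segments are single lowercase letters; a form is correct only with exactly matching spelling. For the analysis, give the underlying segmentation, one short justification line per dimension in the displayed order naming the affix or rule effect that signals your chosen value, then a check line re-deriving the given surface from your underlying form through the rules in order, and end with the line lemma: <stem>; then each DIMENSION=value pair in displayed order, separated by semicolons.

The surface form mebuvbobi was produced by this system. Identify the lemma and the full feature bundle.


underlying: me-pufbo-bi
TOR=ra - signalled by the affix me-
NUM=ne - signalled by the affix -bi
check: mepufbobi -> mebufbobi -> mebuvbobi
lemma: pufbo; TOR=ra; NUM=ne


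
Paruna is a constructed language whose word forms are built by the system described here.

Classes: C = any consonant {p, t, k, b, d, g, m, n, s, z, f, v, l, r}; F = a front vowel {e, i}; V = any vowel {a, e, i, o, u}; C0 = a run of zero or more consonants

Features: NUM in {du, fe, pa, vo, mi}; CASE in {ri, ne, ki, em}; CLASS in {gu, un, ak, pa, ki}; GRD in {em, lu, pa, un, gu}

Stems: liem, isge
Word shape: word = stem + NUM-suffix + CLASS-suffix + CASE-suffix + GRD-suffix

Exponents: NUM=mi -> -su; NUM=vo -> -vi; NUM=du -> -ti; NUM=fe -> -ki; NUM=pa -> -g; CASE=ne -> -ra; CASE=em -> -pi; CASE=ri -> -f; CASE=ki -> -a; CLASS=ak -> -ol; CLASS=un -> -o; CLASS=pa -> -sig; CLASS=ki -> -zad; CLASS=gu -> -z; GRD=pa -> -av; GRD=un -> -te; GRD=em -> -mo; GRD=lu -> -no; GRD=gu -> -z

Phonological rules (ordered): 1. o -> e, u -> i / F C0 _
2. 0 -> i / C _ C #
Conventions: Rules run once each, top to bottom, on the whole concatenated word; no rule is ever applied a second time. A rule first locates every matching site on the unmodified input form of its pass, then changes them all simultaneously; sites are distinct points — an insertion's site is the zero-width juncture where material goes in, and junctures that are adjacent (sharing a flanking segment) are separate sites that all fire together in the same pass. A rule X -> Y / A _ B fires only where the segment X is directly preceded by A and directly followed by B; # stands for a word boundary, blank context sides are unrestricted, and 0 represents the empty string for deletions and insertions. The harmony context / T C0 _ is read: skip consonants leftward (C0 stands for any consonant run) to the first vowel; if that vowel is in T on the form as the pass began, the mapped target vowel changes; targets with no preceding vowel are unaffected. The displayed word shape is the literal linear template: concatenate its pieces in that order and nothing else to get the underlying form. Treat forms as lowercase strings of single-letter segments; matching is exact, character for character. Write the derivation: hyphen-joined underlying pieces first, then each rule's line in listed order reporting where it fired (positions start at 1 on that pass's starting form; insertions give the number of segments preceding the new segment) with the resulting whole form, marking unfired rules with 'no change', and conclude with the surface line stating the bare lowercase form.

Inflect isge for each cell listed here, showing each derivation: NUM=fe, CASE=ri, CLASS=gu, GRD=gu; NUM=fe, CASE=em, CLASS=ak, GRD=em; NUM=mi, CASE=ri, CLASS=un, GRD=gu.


cell NUM=fe, CASE=ri, CLASS=gu, GRD=gu:
underlying: isge-ki-z-f-z
1. o -> e, u -> i / F C0 _: no change
2. 0 -> i / C _ C #: inserts after position(s) 8: isgekizfiz
surface: isgekizfiz

cell NUM=fe, CASE=em, CLASS=ak, GRD=em:
underlying: isge-ki-ol-pi-mo
1. o -> e, u -> i / F C0 _: fires at position(s) 7, 12: isgekielpime
2. 0 -> i / C _ C #: no change
surface: isgekielpime

cell NUM=mi, CASE=ri, CLASS=un, GRD=gu:
underlying: isge-su-o-f-z
1. o -> e, u -> i / F C0 _: fires at position(s) 6: isgesiofz
2. 0 -> i / C _ C #: inserts after position(s) 8: isgesiofiz
surface: isgesiofiz


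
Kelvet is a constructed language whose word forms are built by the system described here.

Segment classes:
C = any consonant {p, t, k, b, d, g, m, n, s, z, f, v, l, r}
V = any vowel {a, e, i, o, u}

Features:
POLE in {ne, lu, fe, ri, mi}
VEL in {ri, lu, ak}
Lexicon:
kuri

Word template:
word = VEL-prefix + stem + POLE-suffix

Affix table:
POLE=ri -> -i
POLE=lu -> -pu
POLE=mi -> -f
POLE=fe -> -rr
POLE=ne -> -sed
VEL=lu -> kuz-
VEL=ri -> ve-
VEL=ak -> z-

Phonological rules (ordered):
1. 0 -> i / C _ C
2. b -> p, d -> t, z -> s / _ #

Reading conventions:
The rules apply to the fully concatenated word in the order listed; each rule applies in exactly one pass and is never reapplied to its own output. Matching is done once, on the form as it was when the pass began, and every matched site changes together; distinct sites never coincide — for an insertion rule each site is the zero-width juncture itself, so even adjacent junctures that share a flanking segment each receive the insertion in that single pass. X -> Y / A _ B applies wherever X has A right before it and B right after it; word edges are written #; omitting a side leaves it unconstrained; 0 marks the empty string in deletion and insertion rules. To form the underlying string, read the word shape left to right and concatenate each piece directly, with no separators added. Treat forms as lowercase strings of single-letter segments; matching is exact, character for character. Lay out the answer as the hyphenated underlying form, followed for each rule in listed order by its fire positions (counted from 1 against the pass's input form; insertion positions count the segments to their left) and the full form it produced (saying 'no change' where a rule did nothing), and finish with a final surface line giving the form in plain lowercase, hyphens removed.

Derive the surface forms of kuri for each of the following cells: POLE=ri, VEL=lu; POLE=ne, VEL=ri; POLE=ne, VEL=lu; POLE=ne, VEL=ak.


cell POLE=ri, VEL=lu:
underlying: kuz-kuri-i
1. 0 -> i / C _ C: inserts after position(s) 3: kuzikurii
2. b -> p, d -> t, z -> s / _ #: no change
surface: kuzikurii

cell POLE=ne, VEL=ri:
underlying: ve-kuri-sed
1. 0 -> i / C _ C: no change
2. b -> p, d -> t, z -> s / _ #: fires at position(s) 9: vekuriset
surface: vekuriset

cell POLE=ne, VEL=lu:
underlying: kuz-kuri-sed
1. 0 -> i / C _ C: inserts after position(s) 3: kuzikurised
2. b -> p, d -> t, z -> s / _ #: fires at position(s) 11: kuzikuriset
surface: kuzikuriset

cell POLE=ne, VEL=ak:
underlying: z-kuri-sed
1. 0 -> i / C _ C: inserts after position(s) 1: zikurised
2. b -> p, d -> t, z -> s / _ #: fires at position(s) 9: zikuriset
surface: zikuriset


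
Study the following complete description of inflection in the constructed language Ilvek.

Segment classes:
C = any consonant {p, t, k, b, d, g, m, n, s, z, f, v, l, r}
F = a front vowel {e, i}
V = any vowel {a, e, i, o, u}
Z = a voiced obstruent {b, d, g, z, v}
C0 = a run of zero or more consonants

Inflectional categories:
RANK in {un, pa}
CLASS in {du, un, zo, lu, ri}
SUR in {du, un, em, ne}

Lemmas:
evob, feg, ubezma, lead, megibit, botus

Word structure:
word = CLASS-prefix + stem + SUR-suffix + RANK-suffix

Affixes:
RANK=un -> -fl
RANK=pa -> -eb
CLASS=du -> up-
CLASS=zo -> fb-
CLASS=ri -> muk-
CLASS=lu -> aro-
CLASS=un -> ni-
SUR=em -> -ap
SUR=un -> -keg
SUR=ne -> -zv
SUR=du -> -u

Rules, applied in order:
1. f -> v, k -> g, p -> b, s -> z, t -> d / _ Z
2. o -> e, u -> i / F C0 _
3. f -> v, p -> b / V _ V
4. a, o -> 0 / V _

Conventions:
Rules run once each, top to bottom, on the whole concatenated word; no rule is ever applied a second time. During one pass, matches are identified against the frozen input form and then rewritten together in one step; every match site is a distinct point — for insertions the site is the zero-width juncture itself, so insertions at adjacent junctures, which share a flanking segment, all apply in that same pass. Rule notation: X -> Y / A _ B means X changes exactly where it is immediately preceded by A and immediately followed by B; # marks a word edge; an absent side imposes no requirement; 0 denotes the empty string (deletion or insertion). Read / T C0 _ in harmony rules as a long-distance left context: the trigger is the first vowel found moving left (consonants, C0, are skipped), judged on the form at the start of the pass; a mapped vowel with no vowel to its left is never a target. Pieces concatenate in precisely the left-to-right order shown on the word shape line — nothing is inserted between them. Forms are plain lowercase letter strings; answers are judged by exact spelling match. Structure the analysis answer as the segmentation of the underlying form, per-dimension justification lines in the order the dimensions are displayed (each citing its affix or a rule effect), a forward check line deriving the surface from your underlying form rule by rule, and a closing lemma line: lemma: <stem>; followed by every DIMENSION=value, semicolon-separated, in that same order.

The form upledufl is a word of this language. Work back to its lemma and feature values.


underlying: up-lead-u-fl
RANK=un - signalled by the affix -fl
CLASS=du - signalled by the affix up-
SUR=du - signalled by the affix -u
check: upleadufl -> upleadufl -> upleadufl -> upleadufl -> upledufl
lemma: lead; RANK=un; CLASS=du; SUR=du


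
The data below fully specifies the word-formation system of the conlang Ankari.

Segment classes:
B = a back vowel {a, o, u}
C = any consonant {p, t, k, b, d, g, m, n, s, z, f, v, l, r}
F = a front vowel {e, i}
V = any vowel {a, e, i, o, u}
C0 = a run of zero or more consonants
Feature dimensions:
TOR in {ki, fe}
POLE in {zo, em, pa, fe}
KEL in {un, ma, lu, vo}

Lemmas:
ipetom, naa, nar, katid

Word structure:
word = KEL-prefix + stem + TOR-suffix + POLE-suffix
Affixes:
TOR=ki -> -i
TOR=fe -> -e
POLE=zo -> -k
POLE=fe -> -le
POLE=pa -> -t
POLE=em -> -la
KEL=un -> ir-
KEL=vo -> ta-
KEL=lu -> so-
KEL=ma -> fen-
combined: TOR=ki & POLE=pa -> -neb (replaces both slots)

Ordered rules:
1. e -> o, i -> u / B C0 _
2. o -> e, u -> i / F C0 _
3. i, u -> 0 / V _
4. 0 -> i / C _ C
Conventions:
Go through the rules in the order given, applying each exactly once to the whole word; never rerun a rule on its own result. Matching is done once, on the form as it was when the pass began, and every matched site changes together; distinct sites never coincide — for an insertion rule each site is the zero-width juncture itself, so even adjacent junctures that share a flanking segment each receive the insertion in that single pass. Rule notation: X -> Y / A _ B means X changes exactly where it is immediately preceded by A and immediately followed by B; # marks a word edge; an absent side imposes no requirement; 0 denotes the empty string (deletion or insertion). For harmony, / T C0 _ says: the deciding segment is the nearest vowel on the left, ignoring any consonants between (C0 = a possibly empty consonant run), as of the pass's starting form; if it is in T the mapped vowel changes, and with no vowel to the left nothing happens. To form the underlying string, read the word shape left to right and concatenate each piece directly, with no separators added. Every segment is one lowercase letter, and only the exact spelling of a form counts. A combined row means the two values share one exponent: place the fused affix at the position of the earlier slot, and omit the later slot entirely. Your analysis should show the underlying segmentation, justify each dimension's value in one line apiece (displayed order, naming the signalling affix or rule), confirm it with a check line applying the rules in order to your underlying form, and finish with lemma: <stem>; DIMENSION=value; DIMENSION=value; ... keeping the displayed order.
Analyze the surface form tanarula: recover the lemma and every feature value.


underlying: ta-nar-i-la
TOR=ki - signalled by the affix -i
POLE=em - signalled by the affix -la
KEL=vo - signalled by the affix ta-
check: tanarila -> tanarula -> tanarula -> tanarula -> tanarula
lemma: nar; TOR=ki; POLE=em; KEL=vo


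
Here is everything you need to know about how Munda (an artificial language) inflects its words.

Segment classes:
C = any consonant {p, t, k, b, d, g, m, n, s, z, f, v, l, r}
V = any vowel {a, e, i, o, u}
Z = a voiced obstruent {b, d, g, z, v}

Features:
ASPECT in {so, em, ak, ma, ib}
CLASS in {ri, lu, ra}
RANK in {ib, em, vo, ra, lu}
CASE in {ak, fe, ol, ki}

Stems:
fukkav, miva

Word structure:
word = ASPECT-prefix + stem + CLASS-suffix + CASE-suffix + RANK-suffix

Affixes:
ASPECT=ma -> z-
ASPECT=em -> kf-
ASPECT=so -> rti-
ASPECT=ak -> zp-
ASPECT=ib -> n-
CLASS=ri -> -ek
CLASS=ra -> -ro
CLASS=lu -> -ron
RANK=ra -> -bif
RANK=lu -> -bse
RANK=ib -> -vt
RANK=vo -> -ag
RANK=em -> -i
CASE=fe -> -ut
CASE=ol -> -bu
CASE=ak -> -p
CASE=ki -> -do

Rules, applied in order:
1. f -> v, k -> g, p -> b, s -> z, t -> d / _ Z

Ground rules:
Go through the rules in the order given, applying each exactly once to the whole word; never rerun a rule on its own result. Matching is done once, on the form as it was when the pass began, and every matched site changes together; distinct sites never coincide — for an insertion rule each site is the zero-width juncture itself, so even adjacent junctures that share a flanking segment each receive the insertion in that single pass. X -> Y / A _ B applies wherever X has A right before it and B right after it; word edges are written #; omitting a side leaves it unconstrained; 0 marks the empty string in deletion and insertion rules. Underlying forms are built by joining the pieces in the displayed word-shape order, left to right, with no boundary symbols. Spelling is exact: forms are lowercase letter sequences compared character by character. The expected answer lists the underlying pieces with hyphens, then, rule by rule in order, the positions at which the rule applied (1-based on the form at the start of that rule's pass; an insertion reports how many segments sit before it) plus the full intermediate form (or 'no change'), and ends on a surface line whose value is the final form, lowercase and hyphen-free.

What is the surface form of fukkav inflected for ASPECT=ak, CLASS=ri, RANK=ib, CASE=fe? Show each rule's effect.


underlying: zp-fukkav-ek-ut-vt
1. f -> v, k -> g, p -> b, s -> z, t -> d / _ Z: fires at position(s) 12: zpfukkavekudvt
surface: zpfukkavekudvt


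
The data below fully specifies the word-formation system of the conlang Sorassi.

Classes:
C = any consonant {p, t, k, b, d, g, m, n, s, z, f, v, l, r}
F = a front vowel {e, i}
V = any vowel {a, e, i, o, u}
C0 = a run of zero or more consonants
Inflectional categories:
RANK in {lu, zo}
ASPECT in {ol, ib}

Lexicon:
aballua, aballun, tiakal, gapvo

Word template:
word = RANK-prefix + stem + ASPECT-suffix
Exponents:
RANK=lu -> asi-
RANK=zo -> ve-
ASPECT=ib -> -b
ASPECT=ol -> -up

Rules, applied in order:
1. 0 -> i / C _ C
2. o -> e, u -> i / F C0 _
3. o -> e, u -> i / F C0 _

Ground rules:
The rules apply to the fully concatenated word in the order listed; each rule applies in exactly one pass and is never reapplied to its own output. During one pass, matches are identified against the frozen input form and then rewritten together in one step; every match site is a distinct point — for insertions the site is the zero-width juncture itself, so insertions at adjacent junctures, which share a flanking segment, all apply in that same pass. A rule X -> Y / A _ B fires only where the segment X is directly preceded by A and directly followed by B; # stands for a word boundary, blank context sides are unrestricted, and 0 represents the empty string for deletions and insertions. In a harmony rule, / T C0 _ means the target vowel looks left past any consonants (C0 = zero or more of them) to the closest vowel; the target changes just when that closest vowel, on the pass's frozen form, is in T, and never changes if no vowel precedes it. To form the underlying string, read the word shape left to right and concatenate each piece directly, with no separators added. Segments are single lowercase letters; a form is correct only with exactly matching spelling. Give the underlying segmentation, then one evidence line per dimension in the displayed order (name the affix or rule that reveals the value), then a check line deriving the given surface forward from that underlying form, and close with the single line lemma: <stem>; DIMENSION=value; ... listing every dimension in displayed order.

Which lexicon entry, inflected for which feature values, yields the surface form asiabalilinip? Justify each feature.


underlying: asi-aballun-up
RANK=lu - signalled by the affix asi-
ASPECT=ol - signalled by the affix -up
check: asiaballunup -> asiabalilunup -> asiabalilinup -> asiabalilinip
lemma: aballun; RANK=lu; ASPECT=ol


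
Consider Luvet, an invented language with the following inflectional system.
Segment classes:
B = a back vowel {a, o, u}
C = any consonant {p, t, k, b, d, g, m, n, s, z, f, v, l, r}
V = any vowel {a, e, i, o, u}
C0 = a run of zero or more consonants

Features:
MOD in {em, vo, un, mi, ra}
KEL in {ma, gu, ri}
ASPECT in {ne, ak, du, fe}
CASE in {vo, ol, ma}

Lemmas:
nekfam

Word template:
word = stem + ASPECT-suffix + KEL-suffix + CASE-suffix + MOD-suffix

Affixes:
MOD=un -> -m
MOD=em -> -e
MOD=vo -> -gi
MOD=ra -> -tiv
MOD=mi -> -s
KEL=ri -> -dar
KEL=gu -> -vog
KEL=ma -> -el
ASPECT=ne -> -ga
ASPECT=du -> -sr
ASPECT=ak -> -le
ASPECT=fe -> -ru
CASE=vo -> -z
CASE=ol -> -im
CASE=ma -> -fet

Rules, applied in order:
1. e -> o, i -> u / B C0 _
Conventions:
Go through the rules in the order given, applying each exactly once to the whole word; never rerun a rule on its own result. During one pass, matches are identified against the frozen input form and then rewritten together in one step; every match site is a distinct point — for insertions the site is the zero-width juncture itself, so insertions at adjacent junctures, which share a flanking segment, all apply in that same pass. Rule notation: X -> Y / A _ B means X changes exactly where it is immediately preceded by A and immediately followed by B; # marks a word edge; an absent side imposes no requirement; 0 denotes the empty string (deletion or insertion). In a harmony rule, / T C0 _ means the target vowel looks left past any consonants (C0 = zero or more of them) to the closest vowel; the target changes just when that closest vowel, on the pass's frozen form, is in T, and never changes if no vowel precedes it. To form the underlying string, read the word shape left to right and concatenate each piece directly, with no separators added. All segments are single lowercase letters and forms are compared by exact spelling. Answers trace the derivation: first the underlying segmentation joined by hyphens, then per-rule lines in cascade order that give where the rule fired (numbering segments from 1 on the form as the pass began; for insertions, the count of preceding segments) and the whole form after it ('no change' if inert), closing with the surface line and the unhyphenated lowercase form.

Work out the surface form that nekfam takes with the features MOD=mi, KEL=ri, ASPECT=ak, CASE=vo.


underlying: nekfam-le-dar-z-s
1. e -> o, i -> u / B C0 _: fires at position(s) 8: nekfamlodarzs
surface: nekfamlodarzs


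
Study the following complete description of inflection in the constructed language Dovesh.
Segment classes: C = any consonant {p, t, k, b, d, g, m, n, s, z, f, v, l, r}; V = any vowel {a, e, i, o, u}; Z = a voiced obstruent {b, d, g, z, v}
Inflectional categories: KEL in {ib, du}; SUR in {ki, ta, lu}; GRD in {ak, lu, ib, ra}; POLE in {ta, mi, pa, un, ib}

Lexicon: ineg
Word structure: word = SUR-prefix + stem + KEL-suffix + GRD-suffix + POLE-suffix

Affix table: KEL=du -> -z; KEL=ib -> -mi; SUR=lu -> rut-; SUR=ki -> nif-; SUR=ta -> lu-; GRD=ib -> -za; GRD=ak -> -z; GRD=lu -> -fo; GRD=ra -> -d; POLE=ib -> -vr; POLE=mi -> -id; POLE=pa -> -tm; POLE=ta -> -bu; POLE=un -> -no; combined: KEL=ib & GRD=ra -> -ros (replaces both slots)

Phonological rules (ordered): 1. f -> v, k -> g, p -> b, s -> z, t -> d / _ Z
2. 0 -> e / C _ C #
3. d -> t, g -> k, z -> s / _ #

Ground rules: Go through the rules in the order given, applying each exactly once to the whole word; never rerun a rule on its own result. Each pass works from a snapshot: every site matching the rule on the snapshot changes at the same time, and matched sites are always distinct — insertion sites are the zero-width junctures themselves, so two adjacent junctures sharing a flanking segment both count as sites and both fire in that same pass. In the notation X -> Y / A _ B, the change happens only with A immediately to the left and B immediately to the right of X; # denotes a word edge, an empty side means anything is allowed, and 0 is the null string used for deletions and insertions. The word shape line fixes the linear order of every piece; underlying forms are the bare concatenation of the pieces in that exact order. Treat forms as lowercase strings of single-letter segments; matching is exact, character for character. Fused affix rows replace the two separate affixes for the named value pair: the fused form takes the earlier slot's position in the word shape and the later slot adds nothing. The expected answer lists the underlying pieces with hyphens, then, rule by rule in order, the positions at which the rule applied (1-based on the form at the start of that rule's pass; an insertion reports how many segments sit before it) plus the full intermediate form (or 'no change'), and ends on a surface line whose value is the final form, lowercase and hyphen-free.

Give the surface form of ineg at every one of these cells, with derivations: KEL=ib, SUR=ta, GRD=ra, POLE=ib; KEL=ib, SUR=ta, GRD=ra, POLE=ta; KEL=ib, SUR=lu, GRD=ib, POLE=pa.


cell KEL=ib, SUR=ta, GRD=ra, POLE=ib:
underlying: lu-ineg-ros-vr
1. f -> v, k -> g, p -> b, s -> z, t -> d / _ Z: fires at position(s) 9: luinegrozvr
2. 0 -> e / C _ C #: inserts after position(s) 10: luinegrozver
3. d -> t, g -> k, z -> s / _ #: no change
surface: luinegrozver

cell KEL=ib, SUR=ta, GRD=ra, POLE=ta:
underlying: lu-ineg-ros-bu
1. f -> v, k -> g, p -> b, s -> z, t -> d / _ Z: fires at position(s) 9: luinegrozbu
2. 0 -> e / C _ C #: no change
3. d -> t, g -> k, z -> s / _ #: no change
surface: luinegrozbu

cell KEL=ib, SUR=lu, GRD=ib, POLE=pa:
underlying: rut-ineg-mi-za-tm
1. f -> v, k -> g, p -> b, s -> z, t -> d / _ Z: no change
2. 0 -> e / C _ C #: inserts after position(s) 12: rutinegmizatem
3. d -> t, g -> k, z -> s / _ #: no change
surface: rutinegmizatem


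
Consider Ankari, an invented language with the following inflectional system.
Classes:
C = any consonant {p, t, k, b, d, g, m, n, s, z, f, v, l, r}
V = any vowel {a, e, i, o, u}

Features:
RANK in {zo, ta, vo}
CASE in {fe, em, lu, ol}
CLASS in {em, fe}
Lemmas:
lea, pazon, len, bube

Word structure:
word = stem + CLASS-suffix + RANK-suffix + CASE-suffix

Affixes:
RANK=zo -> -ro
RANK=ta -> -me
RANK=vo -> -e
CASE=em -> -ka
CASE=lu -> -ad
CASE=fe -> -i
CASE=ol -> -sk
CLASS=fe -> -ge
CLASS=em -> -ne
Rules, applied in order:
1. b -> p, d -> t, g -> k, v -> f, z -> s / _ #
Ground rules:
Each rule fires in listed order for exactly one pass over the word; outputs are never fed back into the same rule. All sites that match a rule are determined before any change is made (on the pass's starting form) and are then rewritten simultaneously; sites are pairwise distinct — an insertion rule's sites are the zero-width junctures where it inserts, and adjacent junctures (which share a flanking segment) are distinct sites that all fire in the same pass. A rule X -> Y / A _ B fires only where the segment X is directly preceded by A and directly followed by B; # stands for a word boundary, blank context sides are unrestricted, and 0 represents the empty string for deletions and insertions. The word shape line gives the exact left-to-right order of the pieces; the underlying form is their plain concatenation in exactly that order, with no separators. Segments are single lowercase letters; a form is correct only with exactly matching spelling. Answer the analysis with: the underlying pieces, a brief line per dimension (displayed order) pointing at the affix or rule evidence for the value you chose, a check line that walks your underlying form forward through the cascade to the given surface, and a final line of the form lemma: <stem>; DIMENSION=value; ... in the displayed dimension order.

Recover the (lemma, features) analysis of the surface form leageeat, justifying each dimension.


underlying: lea-ge-e-ad
RANK=vo - signalled by the affix -e
CASE=lu - signalled by the affix -ad
CLASS=fe - signalled by the affix -ge
check: leageead -> leageeat
lemma: lea; RANK=vo; CASE=lu; CLASS=fe


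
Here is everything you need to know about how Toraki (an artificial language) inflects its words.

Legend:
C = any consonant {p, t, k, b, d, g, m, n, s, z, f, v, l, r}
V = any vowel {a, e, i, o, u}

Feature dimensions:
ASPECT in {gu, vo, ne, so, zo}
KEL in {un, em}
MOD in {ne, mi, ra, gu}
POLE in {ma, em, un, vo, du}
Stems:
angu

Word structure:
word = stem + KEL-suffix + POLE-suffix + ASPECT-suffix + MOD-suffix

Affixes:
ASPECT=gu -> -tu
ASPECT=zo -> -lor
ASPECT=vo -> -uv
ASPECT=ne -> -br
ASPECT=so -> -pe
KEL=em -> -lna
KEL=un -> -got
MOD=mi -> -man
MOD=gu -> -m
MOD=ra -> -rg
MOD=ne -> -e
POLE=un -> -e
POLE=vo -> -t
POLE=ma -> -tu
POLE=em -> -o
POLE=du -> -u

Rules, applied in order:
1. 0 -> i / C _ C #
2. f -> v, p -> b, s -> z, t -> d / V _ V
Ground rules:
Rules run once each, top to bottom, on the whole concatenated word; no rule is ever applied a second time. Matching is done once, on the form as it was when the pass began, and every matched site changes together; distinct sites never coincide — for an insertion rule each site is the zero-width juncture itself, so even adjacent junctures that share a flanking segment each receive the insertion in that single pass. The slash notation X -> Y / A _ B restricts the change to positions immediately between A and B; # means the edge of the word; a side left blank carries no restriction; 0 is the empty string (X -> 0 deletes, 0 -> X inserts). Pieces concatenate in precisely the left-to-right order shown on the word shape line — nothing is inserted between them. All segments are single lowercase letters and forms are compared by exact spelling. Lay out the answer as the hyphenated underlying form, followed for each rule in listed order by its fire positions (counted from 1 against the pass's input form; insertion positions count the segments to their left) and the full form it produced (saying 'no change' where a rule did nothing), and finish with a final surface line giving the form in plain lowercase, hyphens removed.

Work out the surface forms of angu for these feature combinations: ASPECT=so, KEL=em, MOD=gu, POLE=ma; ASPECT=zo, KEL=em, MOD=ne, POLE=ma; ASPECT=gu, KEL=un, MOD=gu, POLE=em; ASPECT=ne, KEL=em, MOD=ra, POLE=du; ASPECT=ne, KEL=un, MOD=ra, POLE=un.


cell ASPECT=so, KEL=em, MOD=gu, POLE=ma:
underlying: angu-lna-tu-pe-m
1. 0 -> i / C _ C #: no change
2. f -> v, p -> b, s -> z, t -> d / V _ V: fires at position(s) 8, 10: angulnadubem
surface: angulnadubem

cell ASPECT=zo, KEL=em, MOD=ne, POLE=ma:
underlying: angu-lna-tu-lor-e
1. 0 -> i / C _ C #: no change
2. f -> v, p -> b, s -> z, t -> d / V _ V: fires at position(s) 8: angulnadulore
surface: angulnadulore

cell ASPECT=gu, KEL=un, MOD=gu, POLE=em:
underlying: angu-got-o-tu-m
1. 0 -> i / C _ C #: no change
2. f -> v, p -> b, s -> z, t -> d / V _ V: fires at position(s) 7, 9: angugododum
surface: angugododum

cell ASPECT=ne, KEL=em, MOD=ra, POLE=du:
underlying: angu-lna-u-br-rg
1. 0 -> i / C _ C #: inserts after position(s) 11: angulnaubrrig
2. f -> v, p -> b, s -> z, t -> d / V _ V: no change
surface: angulnaubrrig

cell ASPECT=ne, KEL=un, MOD=ra, POLE=un:
underlying: angu-got-e-br-rg
1. 0 -> i / C _ C #: inserts after position(s) 11: angugotebrrig
2. f -> v, p -> b, s -> z, t -> d / V _ V: fires at position(s) 7: angugodebrrig
surface: angugodebrrig


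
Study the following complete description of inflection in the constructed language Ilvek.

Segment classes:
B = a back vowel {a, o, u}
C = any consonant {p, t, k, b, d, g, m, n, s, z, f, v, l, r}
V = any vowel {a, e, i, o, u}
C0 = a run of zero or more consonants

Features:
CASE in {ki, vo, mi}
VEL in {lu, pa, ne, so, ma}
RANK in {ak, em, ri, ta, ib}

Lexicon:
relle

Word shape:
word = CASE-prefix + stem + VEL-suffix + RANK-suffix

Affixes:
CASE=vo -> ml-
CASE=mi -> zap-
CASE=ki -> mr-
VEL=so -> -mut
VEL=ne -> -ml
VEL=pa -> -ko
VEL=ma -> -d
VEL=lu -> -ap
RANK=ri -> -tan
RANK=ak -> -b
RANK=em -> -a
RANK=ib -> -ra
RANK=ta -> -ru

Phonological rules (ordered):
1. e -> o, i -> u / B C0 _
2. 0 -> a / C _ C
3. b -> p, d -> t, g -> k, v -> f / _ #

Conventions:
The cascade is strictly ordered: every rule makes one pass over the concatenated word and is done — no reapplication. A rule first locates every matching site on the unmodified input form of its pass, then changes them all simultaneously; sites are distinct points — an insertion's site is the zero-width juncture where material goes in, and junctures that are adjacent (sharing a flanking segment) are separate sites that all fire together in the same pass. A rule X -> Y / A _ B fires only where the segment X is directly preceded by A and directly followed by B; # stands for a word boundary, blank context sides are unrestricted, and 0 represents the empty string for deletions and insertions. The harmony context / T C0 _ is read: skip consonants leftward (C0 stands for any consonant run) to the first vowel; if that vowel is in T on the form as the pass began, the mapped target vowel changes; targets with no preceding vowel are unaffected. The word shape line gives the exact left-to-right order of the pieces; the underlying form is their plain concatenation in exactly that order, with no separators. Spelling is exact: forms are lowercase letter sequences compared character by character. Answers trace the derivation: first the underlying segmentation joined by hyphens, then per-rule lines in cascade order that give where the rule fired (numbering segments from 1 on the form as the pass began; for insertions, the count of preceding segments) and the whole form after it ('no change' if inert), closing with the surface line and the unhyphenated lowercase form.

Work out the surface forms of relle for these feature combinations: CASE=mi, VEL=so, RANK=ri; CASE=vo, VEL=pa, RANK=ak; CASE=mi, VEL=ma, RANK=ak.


cell CASE=mi, VEL=so, RANK=ri:
underlying: zap-relle-mut-tan
1. e -> o, i -> u / B C0 _: fires at position(s) 5: zaprollemuttan
2. 0 -> a / C _ C: inserts after position(s) 3, 6, 11: zaparolalemutatan
3. b -> p, d -> t, g -> k, v -> f / _ #: no change
surface: zaparolalemutatan

cell CASE=vo, VEL=pa, RANK=ak:
underlying: ml-relle-ko-b
1. e -> o, i -> u / B C0 _: no change
2. 0 -> a / C _ C: inserts after position(s) 1, 2, 5: malarelalekob
3. b -> p, d -> t, g -> k, v -> f / _ #: fires at position(s) 13: malarelalekop
surface: malarelalekop

cell CASE=mi, VEL=ma, RANK=ak:
underlying: zap-relle-d-b
1. e -> o, i -> u / B C0 _: fires at position(s) 5: zaprolledb
2. 0 -> a / C _ C: inserts after position(s) 3, 6, 9: zaparolaledab
3. b -> p, d -> t, g -> k, v -> f / _ #: fires at position(s) 13: zaparolaledap
surface: zaparolaledap
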